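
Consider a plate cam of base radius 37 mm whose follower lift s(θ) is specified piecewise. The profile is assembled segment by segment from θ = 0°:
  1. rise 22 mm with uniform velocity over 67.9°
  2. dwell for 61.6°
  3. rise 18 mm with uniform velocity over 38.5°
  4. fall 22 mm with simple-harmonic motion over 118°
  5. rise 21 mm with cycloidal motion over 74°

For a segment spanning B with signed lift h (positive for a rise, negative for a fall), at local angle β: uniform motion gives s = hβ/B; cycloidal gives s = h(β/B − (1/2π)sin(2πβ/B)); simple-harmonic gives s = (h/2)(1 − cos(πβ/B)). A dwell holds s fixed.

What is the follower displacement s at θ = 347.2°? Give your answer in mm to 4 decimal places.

seg 1 [0°–67.9°] uniform, h=22: full span → s += 22 → s = 22.0000
seg 2 [67.9°–129.5°] dwell: s stays 22.0000
seg 3 [129.5°–168°] uniform, h=18: full span → s += 18 → s = 40.0000
seg 4 [168°–286°] simple-harmonic, h=-22: full span → s += -22 → s = 18.0000
seg 5 [286°–360°] cycloidal, h=21: θ=347.2° here. β=61.2, B=74. 21·(0.8270 − sin(2π·0.8270)/(2π)) = 20.3260 → s = 38.3260

38.3260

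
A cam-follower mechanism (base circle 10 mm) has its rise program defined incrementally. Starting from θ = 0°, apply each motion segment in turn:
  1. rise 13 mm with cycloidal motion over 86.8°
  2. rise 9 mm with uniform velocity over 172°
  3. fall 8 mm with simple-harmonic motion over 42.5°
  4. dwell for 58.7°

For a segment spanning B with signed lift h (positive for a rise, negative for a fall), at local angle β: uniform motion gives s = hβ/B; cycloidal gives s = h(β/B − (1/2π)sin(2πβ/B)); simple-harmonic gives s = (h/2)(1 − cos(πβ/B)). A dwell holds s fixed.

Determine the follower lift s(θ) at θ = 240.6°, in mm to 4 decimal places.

seg 1 [0°–86.8°] cycloidal, h=13: full span → s += 13 → s = 13.0000
seg 2 [86.8°–258.8°] uniform, h=9: θ=240.6° here. β=153.8, B=172. 9·153.8/172 = 8.0477 → s = 21.0477

21.0477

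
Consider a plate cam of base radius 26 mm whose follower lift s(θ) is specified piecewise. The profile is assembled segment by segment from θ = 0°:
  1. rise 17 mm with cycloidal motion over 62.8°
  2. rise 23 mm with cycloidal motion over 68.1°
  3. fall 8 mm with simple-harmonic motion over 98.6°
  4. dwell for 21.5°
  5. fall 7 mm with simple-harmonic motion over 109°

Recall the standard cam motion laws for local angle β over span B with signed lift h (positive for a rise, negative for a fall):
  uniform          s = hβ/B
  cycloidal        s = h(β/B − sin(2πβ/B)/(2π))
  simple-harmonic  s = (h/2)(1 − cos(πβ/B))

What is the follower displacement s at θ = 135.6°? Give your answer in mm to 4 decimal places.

seg 1 [0°–62.8°] cycloidal, h=17: full span → s += 17 → s = 17.0000
seg 2 [62.8°–130.9°] cycloidal, h=23: full span → s += 23 → s = 40.0000
seg 3 [130.9°–229.5°] simple-harmonic, h=-8: θ=135.6° here. β=4.7, B=98.6. -8/2·(1 − cos(π·0.0477)) = -0.0448 → s = 39.9552

39.9552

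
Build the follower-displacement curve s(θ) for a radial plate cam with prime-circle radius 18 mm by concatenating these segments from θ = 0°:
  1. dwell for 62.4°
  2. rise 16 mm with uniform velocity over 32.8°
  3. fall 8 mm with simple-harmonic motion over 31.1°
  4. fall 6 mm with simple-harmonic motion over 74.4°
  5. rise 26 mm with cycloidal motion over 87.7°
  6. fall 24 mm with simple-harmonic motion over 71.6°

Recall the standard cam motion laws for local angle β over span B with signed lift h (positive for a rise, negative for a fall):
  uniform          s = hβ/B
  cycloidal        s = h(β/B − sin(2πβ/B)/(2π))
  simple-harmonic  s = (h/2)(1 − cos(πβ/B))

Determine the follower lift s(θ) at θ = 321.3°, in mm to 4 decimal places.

seg 1 [0°–62.4°] dwell: s stays 0.0000
seg 2 [62.4°–95.2°] uniform, h=16: full span → s += 16 → s = 16.0000
seg 3 [95.2°–126.3°] simple-harmonic, h=-8: full span → s += -8 → s = 8.0000
seg 4 [126.3°–200.7°] simple-harmonic, h=-6: full span → s += -6 → s = 2.0000
seg 5 [200.7°–288.4°] cycloidal, h=26: full span → s += 26 → s = 28.0000
seg 6 [288.4°–360°] simple-harmonic, h=-24: θ=321.3° here. β=32.9, B=71.6. -24/2·(1 − cos(π·0.4595)) = -10.4772 → s = 17.5228

17.5228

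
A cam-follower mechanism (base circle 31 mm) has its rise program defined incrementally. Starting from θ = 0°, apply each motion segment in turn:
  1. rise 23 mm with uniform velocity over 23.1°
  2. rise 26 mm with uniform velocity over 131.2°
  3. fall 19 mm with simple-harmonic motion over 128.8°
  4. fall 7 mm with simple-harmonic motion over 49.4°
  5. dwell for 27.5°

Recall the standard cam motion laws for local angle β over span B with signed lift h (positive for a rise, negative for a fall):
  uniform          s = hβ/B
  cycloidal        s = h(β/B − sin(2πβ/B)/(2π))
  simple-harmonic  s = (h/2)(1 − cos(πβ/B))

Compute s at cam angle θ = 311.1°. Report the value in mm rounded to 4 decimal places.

seg 1 [0°–23.1°] uniform, h=23: full span → s += 23 → s = 23.0000
seg 2 [23.1°–154.3°] uniform, h=26: full span → s += 26 → s = 49.0000
seg 3 [154.3°–283.1°] simple-harmonic, h=-19: full span → s += -19 → s = 30.0000
seg 4 [283.1°–332.5°] simple-harmonic, h=-7: θ=311.1° here. β=28, B=49.4. -7/2·(1 − cos(π·0.5668)) = -4.2291 → s = 25.7709

25.7709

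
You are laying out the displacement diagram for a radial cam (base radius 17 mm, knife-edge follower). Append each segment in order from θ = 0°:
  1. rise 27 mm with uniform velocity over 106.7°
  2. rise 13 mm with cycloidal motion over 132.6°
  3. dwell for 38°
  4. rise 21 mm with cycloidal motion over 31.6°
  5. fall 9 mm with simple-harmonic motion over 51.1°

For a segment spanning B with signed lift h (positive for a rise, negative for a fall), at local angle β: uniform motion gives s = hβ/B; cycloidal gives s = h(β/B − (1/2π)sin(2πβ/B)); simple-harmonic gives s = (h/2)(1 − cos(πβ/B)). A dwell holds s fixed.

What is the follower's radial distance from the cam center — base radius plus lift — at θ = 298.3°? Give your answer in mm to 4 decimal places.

seg 1 [0°–106.7°] uniform, h=27: full span → s += 27 → s = 27.0000
seg 2 [106.7°–239.3°] cycloidal, h=13: full span → s += 13 → s = 40.0000
seg 3 [239.3°–277.3°] dwell: s stays 40.0000
seg 4 [277.3°–308.9°] cycloidal, h=21: θ=298.3° here. β=21, B=31.6. 21·(0.6646 − sin(2π·0.6646)/(2π)) = 16.8278 → s = 56.8278
radial distance = base radius + s = 17 + 56.8278 = 73.8278

73.8278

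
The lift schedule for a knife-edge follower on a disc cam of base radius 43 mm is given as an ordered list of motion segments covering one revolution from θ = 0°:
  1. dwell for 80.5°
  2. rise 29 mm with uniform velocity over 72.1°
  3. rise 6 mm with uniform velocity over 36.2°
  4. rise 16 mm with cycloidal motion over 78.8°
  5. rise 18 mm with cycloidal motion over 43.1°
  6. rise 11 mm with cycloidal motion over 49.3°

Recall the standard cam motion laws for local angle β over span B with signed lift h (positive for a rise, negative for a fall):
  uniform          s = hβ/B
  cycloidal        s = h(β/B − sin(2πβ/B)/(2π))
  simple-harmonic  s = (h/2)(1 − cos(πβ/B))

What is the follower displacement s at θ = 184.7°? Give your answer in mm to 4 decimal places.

seg 1 [0°–80.5°] dwell: s stays 0.0000
seg 2 [80.5°–152.6°] uniform, h=29: full span → s += 29 → s = 29.0000
seg 3 [152.6°–188.8°] uniform, h=6: θ=184.7° here. β=32.1, B=36.2. 6·32.1/36.2 = 5.3204 → s = 34.3204

34.3204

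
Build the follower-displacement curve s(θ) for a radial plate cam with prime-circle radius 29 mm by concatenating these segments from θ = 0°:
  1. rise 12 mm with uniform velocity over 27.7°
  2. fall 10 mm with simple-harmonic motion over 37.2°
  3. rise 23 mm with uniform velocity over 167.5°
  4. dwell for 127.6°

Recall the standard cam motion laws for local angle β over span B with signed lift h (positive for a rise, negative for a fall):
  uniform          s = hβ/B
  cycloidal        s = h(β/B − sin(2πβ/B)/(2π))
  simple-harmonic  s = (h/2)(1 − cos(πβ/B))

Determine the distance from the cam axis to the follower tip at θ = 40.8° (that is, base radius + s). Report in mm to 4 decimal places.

seg 1 [0°–27.7°] uniform, h=12: full span → s += 12 → s = 12.0000
seg 2 [27.7°–64.9°] simple-harmonic, h=-10: θ=40.8° here. β=13.1, B=37.2. -10/2·(1 − cos(π·0.3522)) = -2.7602 → s = 9.2398
radial distance = base radius + s = 29 + 9.2398 = 38.2398

38.2398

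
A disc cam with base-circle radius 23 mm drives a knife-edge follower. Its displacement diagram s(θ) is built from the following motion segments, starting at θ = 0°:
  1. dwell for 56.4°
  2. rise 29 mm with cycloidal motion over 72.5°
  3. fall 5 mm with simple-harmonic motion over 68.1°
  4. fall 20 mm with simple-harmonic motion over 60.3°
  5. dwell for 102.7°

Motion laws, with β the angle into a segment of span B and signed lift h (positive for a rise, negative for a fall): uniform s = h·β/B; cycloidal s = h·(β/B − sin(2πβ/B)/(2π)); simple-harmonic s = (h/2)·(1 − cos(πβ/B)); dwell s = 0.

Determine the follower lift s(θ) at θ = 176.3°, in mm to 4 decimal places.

seg 1 [0°–56.4°] dwell: s stays 0.0000
seg 2 [56.4°–128.9°] cycloidal, h=29: full span → s += 29 → s = 29.0000
seg 3 [128.9°–197°] simple-harmonic, h=-5: θ=176.3° here. β=47.4, B=68.1. -5/2·(1 − cos(π·0.6960)) = -3.9442 → s = 25.0558

25.0558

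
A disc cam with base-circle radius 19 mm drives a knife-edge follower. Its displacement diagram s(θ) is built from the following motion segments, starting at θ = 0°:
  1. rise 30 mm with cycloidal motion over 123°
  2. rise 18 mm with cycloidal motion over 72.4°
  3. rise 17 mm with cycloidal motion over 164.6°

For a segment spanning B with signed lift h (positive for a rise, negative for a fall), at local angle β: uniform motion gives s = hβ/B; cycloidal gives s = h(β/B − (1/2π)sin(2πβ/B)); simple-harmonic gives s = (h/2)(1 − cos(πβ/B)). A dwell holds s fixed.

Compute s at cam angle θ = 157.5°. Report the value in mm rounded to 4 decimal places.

seg 1 [0°–123°] cycloidal, h=30: full span → s += 30 → s = 30.0000
seg 2 [123°–195.4°] cycloidal, h=18: θ=157.5° here. β=34.5, B=72.4. 18·(0.4765 − sin(2π·0.4765)/(2π)) = 8.1562 → s = 38.1562

38.1562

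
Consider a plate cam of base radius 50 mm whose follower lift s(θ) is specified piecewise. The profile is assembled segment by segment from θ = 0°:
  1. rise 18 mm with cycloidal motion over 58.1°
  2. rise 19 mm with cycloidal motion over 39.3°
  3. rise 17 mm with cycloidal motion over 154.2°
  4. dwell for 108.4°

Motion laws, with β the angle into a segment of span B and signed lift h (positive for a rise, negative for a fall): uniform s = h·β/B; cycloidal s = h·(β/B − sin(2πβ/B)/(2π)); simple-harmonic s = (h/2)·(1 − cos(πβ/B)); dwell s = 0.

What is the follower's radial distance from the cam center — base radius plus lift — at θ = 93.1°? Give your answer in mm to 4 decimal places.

seg 1 [0°–58.1°] cycloidal, h=18: full span → s += 18 → s = 18.0000
seg 2 [58.1°–97.4°] cycloidal, h=19: θ=93.1° here. β=35, B=39.3. 19·(0.8906 − sin(2π·0.8906)/(2π)) = 18.8401 → s = 36.8401
radial distance = base radius + s = 50 + 36.8401 = 86.8401

86.8401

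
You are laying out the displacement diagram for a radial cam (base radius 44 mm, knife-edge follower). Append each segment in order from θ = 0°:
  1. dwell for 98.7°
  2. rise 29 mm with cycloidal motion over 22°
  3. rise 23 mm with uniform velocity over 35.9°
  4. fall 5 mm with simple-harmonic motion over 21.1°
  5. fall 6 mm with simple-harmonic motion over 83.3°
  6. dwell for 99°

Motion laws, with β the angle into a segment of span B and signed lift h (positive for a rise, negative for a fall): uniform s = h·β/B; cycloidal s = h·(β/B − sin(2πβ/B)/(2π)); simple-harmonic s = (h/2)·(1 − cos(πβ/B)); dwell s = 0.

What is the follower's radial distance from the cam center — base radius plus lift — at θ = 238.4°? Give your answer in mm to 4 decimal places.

seg 1 [0°–98.7°] dwell: s stays 0.0000
seg 2 [98.7°–120.7°] cycloidal, h=29: full span → s += 29 → s = 29.0000
seg 3 [120.7°–156.6°] uniform, h=23: full span → s += 23 → s = 52.0000
seg 4 [156.6°–177.7°] simple-harmonic, h=-5: full span → s += -5 → s = 47.0000
seg 5 [177.7°–261°] simple-harmonic, h=-6: θ=238.4° here. β=60.7, B=83.3. -6/2·(1 − cos(π·0.7287)) = -4.9747 → s = 42.0253
radial distance = base radius + s = 44 + 42.0253 = 86.0253

86.0253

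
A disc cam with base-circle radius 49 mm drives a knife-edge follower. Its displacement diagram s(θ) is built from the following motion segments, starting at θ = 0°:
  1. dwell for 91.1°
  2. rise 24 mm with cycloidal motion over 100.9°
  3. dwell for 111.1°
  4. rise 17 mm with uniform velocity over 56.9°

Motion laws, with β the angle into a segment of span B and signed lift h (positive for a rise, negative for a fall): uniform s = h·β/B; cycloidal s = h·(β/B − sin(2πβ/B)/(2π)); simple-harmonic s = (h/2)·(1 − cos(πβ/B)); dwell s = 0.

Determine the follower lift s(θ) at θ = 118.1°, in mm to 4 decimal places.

seg 1 [0°–91.1°] dwell: s stays 0.0000
seg 2 [91.1°–192°] cycloidal, h=24: θ=118.1° here. β=27, B=100.9. 24·(0.2676 − sin(2π·0.2676)/(2π)) = 2.6258 → s = 2.6258

2.6258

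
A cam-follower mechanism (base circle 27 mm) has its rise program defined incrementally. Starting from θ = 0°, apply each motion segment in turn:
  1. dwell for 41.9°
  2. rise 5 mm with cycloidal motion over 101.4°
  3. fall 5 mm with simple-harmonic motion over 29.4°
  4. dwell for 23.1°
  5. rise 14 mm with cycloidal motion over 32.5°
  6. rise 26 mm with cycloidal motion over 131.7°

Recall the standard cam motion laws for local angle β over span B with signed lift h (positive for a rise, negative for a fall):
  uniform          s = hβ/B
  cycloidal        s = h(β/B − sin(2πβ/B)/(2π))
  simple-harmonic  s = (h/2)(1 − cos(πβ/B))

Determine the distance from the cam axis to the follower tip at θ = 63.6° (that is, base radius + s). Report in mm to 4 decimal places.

seg 1 [0°–41.9°] dwell: s stays 0.0000
seg 2 [41.9°–143.3°] cycloidal, h=5: θ=63.6° here. β=21.7, B=101.4. 5·(0.2140 − sin(2π·0.2140)/(2π)) = 0.2945 → s = 0.2945
radial distance = base radius + s = 27 + 0.2945 = 27.2945

27.2945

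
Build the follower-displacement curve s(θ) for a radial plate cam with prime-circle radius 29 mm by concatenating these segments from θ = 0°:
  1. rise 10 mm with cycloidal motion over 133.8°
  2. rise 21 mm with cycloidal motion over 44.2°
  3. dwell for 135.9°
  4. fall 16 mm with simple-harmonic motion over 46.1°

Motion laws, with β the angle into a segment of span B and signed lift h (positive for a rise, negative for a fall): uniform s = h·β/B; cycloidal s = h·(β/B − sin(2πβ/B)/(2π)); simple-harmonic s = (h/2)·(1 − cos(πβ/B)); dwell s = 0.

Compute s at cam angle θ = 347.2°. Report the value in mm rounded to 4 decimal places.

seg 1 [0°–133.8°] cycloidal, h=10: full span → s += 10 → s = 10.0000
seg 2 [133.8°–178°] cycloidal, h=21: full span → s += 21 → s = 31.0000
seg 3 [178°–313.9°] dwell: s stays 31.0000
seg 4 [313.9°–360°] simple-harmonic, h=-16: θ=347.2° here. β=33.3, B=46.1. -16/2·(1 − cos(π·0.7223)) = -13.1446 → s = 17.8554

17.8554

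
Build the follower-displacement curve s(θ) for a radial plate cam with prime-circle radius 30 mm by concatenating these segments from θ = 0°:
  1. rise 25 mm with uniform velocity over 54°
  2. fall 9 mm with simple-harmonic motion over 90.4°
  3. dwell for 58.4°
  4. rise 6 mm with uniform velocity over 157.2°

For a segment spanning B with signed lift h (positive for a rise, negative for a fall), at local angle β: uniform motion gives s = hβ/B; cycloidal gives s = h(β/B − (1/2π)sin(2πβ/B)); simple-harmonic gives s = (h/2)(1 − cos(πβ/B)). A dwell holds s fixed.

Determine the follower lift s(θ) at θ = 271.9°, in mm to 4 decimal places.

seg 1 [0°–54°] uniform, h=25: full span → s += 25 → s = 25.0000
seg 2 [54°–144.4°] simple-harmonic, h=-9: full span → s += -9 → s = 16.0000
seg 3 [144.4°–202.8°] dwell: s stays 16.0000
seg 4 [202.8°–360°] uniform, h=6: θ=271.9° here. β=69.1, B=157.2. 6·69.1/157.2 = 2.6374 → s = 18.6374

18.6374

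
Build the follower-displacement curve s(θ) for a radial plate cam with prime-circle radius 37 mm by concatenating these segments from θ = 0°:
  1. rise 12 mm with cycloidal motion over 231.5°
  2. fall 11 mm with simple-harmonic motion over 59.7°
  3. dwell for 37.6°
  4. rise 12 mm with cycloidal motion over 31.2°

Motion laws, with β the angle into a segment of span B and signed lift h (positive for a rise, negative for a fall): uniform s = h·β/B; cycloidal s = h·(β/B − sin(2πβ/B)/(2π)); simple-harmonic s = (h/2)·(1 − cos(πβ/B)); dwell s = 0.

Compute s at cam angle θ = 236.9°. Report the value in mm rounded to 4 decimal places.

seg 1 [0°–231.5°] cycloidal, h=12: full span → s += 12 → s = 12.0000
seg 2 [231.5°–291.2°] simple-harmonic, h=-11: θ=236.9° here. β=5.4, B=59.7. -11/2·(1 − cos(π·0.0905)) = -0.2206 → s = 11.7794

11.7794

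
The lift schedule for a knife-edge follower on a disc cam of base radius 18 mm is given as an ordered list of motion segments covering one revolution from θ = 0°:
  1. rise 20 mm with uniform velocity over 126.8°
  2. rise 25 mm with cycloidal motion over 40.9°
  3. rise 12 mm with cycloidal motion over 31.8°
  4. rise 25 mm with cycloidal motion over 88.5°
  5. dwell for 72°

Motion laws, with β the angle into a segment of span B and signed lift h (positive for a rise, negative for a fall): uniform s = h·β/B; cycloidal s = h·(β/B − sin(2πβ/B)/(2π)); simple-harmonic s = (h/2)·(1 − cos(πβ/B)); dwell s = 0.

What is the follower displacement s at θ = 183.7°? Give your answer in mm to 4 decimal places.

seg 1 [0°–126.8°] uniform, h=20: full span → s += 20 → s = 20.0000
seg 2 [126.8°–167.7°] cycloidal, h=25: full span → s += 25 → s = 45.0000
seg 3 [167.7°–199.5°] cycloidal, h=12: θ=183.7° here. β=16, B=31.8. 12·(0.5031 − sin(2π·0.5031)/(2π)) = 6.0755 → s = 51.0755

51.0755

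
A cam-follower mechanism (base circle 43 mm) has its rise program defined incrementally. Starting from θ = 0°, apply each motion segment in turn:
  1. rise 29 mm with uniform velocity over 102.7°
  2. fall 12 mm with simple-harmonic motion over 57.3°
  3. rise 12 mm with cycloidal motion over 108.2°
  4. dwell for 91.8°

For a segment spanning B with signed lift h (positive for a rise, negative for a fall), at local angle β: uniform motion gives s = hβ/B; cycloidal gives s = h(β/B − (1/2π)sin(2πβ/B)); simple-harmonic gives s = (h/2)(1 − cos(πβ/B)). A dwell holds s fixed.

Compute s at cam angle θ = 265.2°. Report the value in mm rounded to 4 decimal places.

seg 1 [0°–102.7°] uniform, h=29: full span → s += 29 → s = 29.0000
seg 2 [102.7°–160°] simple-harmonic, h=-12: full span → s += -12 → s = 17.0000
seg 3 [160°–268.2°] cycloidal, h=12: θ=265.2° here. β=105.2, B=108.2. 12·(0.9723 − sin(2π·0.9723)/(2π)) = 11.9983 → s = 28.9983

28.9983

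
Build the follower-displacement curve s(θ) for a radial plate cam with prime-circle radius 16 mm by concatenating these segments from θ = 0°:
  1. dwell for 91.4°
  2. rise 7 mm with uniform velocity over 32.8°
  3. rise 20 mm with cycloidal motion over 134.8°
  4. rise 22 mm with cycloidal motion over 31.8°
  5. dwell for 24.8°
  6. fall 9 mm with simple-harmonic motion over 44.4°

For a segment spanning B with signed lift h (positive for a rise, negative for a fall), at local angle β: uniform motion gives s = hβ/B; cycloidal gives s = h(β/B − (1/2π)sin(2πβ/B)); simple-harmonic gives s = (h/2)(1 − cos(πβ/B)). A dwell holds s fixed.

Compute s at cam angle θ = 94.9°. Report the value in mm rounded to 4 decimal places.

seg 1 [0°–91.4°] dwell: s stays 0.0000
seg 2 [91.4°–124.2°] uniform, h=7: θ=94.9° here. β=3.5, B=32.8. 7·3.5/32.8 = 0.7470 → s = 0.7470

0.7470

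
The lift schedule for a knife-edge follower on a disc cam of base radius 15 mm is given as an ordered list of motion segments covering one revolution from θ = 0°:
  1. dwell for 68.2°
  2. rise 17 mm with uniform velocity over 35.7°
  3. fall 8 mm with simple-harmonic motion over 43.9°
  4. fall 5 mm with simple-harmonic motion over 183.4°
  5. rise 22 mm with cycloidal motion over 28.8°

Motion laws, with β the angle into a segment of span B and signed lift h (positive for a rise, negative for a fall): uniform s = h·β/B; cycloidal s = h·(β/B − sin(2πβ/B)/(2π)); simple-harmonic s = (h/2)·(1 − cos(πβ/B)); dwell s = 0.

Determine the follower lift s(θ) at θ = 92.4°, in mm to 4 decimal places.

seg 1 [0°–68.2°] dwell: s stays 0.0000
seg 2 [68.2°–103.9°] uniform, h=17: θ=92.4° here. β=24.2, B=35.7. 17·24.2/35.7 = 11.5238 → s = 11.5238

11.5238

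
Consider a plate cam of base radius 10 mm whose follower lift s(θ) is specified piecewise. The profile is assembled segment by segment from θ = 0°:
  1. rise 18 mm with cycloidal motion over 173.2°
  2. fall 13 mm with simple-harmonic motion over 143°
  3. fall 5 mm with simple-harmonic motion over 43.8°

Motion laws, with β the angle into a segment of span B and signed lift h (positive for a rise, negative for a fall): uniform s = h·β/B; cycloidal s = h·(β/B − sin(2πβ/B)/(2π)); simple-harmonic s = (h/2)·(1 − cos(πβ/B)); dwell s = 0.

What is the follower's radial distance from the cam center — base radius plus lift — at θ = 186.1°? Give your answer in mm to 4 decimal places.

seg 1 [0°–173.2°] cycloidal, h=18: full span → s += 18 → s = 18.0000
seg 2 [173.2°–316.2°] simple-harmonic, h=-13: θ=186.1° here. β=12.9, B=143. -13/2·(1 − cos(π·0.0902)) = -0.2593 → s = 17.7407
radial distance = base radius + s = 10 + 17.7407 = 27.7407

27.7407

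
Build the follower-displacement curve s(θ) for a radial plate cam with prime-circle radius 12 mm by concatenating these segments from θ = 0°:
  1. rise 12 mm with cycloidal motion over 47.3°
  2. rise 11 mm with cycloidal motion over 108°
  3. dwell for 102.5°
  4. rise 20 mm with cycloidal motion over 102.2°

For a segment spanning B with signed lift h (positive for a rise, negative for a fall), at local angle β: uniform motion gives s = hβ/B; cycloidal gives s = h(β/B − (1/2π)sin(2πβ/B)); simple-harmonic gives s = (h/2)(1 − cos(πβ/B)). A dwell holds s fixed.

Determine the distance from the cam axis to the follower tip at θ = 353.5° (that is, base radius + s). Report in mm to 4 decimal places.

seg 1 [0°–47.3°] cycloidal, h=12: full span → s += 12 → s = 12.0000
seg 2 [47.3°–155.3°] cycloidal, h=11: full span → s += 11 → s = 23.0000
seg 3 [155.3°–257.8°] dwell: s stays 23.0000
seg 4 [257.8°–360°] cycloidal, h=20: θ=353.5° here. β=95.7, B=102.2. 20·(0.9364 − sin(2π·0.9364)/(2π)) = 19.9664 → s = 42.9664
radial distance = base radius + s = 12 + 42.9664 = 54.9664

54.9664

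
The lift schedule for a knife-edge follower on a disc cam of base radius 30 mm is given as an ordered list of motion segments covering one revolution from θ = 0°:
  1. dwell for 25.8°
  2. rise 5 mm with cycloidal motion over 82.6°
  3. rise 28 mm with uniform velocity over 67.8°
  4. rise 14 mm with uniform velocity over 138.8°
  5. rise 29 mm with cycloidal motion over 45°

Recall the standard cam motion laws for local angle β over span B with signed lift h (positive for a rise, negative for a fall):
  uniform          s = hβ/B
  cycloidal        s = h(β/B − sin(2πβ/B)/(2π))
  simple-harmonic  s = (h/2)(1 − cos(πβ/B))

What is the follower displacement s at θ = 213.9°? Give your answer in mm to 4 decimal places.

seg 1 [0°–25.8°] dwell: s stays 0.0000
seg 2 [25.8°–108.4°] cycloidal, h=5: full span → s += 5 → s = 5.0000
seg 3 [108.4°–176.2°] uniform, h=28: full span → s += 28 → s = 33.0000
seg 4 [176.2°–315°] uniform, h=14: θ=213.9° here. β=37.7, B=138.8. 14·37.7/138.8 = 3.8026 → s = 36.8026

36.8026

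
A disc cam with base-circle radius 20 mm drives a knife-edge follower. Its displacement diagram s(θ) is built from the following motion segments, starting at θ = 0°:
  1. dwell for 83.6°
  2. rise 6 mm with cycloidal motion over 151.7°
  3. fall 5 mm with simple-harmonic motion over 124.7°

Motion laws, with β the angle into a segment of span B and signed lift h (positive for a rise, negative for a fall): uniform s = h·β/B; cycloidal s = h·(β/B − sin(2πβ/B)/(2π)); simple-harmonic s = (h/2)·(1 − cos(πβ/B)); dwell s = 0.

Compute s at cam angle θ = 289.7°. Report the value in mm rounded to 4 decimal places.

seg 1 [0°–83.6°] dwell: s stays 0.0000
seg 2 [83.6°–235.3°] cycloidal, h=6: full span → s += 6 → s = 6.0000
seg 3 [235.3°–360°] simple-harmonic, h=-5: θ=289.7° here. β=54.4, B=124.7. -5/2·(1 − cos(π·0.4362)) = -2.0026 → s = 3.9974

3.9974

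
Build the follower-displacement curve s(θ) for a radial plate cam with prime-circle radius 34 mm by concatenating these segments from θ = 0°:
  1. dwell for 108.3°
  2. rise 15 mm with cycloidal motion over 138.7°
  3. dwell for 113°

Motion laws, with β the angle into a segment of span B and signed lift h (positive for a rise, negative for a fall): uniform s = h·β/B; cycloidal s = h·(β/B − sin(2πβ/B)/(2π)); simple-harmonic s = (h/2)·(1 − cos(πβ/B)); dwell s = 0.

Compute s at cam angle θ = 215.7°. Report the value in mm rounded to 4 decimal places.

seg 1 [0°–108.3°] dwell: s stays 0.0000
seg 2 [108.3°–247°] cycloidal, h=15: θ=215.7° here. β=107.4, B=138.7. 15·(0.7743 − sin(2π·0.7743)/(2π)) = 13.9745 → s = 13.9745

13.9745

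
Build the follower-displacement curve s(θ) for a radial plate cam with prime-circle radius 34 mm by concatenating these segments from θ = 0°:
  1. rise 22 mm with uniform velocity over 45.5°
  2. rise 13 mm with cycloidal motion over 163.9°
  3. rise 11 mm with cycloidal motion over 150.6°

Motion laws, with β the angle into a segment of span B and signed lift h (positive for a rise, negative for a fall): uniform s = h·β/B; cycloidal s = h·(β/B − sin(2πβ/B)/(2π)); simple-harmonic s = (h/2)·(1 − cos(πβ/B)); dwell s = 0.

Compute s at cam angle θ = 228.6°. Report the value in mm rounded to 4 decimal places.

seg 1 [0°–45.5°] uniform, h=22: full span → s += 22 → s = 22.0000
seg 2 [45.5°–209.4°] cycloidal, h=13: full span → s += 13 → s = 35.0000
seg 3 [209.4°–360°] cycloidal, h=11: θ=228.6° here. β=19.2, B=150.6. 11·(0.1275 − sin(2π·0.1275)/(2π)) = 0.1452 → s = 35.1452

35.1452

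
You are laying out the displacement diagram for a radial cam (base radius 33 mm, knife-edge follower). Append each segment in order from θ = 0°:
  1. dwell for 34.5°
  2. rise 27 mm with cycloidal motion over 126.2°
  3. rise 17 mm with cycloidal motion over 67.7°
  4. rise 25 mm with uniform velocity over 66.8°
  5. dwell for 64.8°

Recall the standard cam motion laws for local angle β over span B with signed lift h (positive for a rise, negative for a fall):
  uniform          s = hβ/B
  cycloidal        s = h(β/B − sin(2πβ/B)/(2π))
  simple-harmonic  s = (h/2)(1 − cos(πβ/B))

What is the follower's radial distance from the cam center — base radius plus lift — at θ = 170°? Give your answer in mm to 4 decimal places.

seg 1 [0°–34.5°] dwell: s stays 0.0000
seg 2 [34.5°–160.7°] cycloidal, h=27: full span → s += 27 → s = 27.0000
seg 3 [160.7°–228.4°] cycloidal, h=17: θ=170° here. β=9.3, B=67.7. 17·(0.1374 − sin(2π·0.1374)/(2π)) = 0.2794 → s = 27.2794
radial distance = base radius + s = 33 + 27.2794 = 60.2794

60.2794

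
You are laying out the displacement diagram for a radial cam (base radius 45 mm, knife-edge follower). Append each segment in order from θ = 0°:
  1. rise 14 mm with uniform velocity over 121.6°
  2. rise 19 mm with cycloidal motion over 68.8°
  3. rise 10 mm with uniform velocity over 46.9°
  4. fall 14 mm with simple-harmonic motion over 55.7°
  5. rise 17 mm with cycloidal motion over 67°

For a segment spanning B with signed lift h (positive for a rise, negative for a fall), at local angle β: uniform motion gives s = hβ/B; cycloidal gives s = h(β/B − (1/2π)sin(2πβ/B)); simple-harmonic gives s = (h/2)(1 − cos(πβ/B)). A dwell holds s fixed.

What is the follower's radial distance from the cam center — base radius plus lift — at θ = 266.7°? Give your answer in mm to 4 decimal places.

seg 1 [0°–121.6°] uniform, h=14: full span → s += 14 → s = 14.0000
seg 2 [121.6°–190.4°] cycloidal, h=19: full span → s += 19 → s = 33.0000
seg 3 [190.4°–237.3°] uniform, h=10: full span → s += 10 → s = 43.0000
seg 4 [237.3°–293°] simple-harmonic, h=-14: θ=266.7° here. β=29.4, B=55.7. -14/2·(1 − cos(π·0.5278)) = -7.6112 → s = 35.3888
radial distance = base radius + s = 45 + 35.3888 = 80.3888

80.3888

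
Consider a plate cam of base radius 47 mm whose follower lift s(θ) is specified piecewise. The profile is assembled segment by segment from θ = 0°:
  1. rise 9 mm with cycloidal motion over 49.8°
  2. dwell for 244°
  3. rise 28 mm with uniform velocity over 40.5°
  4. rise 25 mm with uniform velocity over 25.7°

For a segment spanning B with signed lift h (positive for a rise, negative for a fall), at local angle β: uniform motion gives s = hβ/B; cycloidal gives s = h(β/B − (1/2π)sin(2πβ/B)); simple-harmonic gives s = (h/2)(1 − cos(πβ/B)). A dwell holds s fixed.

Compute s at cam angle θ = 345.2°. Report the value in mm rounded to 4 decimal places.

seg 1 [0°–49.8°] cycloidal, h=9: full span → s += 9 → s = 9.0000
seg 2 [49.8°–293.8°] dwell: s stays 9.0000
seg 3 [293.8°–334.3°] uniform, h=28: full span → s += 28 → s = 37.0000
seg 4 [334.3°–360°] uniform, h=25: θ=345.2° here. β=10.9, B=25.7. 25·10.9/25.7 = 10.6031 → s = 47.6031

47.6031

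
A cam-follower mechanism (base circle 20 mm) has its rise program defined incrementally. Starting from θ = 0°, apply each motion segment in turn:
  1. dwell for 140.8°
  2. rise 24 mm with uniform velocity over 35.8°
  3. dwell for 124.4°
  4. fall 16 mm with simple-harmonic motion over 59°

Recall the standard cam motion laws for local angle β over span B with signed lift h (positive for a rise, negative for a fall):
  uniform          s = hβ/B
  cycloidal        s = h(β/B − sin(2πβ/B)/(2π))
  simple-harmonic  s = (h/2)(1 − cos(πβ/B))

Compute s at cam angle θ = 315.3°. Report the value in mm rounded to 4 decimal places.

seg 1 [0°–140.8°] dwell: s stays 0.0000
seg 2 [140.8°–176.6°] uniform, h=24: full span → s += 24 → s = 24.0000
seg 3 [176.6°–301°] dwell: s stays 24.0000
seg 4 [301°–360°] simple-harmonic, h=-16: θ=315.3° here. β=14.3, B=59. -16/2·(1 − cos(π·0.2424)) = -2.2092 → s = 21.7908

21.7908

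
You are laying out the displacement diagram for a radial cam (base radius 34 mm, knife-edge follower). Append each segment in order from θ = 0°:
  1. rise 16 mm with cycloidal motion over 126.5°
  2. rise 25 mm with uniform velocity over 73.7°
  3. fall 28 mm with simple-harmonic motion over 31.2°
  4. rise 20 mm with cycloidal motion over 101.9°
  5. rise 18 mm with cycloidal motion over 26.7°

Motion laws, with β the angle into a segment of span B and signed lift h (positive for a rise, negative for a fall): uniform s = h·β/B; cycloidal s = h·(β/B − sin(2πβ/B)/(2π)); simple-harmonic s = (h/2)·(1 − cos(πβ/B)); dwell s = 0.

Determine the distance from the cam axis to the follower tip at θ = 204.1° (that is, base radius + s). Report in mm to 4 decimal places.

seg 1 [0°–126.5°] cycloidal, h=16: full span → s += 16 → s = 16.0000
seg 2 [126.5°–200.2°] uniform, h=25: full span → s += 25 → s = 41.0000
seg 3 [200.2°–231.4°] simple-harmonic, h=-28: θ=204.1° here. β=3.9, B=31.2. -28/2·(1 − cos(π·0.1250)) = -1.0657 → s = 39.9343
radial distance = base radius + s = 34 + 39.9343 = 73.9343

73.9343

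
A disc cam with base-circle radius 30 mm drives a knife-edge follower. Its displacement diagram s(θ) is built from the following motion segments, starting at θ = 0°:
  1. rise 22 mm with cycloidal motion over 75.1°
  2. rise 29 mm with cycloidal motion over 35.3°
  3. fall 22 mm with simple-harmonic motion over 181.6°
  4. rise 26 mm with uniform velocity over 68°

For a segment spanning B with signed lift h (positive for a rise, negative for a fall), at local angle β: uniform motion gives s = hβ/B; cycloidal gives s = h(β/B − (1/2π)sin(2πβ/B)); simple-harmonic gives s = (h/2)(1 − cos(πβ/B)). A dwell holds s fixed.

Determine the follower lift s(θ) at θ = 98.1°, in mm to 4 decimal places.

seg 1 [0°–75.1°] cycloidal, h=22: full span → s += 22 → s = 22.0000
seg 2 [75.1°–110.4°] cycloidal, h=29: θ=98.1° here. β=23, B=35.3. 29·(0.6516 − sin(2π·0.6516)/(2π)) = 22.6556 → s = 44.6556

44.6556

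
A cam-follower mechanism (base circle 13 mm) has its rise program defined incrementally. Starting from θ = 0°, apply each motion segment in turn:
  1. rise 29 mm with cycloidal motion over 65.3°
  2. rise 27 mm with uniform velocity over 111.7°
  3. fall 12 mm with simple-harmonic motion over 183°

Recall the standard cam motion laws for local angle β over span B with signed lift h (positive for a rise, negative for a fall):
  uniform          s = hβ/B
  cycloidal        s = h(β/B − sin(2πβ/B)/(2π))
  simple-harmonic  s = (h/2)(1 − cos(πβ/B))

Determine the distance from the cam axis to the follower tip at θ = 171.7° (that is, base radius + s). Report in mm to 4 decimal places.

seg 1 [0°–65.3°] cycloidal, h=29: full span → s += 29 → s = 29.0000
seg 2 [65.3°–177°] uniform, h=27: θ=171.7° here. β=106.4, B=111.7. 27·106.4/111.7 = 25.7189 → s = 54.7189
radial distance = base radius + s = 13 + 54.7189 = 67.7189

67.7189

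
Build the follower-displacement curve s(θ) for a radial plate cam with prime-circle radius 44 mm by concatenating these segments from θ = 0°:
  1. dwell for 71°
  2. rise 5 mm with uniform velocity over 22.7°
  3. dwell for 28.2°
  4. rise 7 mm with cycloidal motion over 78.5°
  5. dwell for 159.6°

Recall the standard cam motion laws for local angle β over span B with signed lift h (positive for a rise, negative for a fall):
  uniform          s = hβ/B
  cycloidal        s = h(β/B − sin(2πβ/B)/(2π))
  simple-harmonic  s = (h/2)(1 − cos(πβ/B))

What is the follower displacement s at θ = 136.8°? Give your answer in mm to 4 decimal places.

seg 1 [0°–71°] dwell: s stays 0.0000
seg 2 [71°–93.7°] uniform, h=5: full span → s += 5 → s = 5.0000
seg 3 [93.7°–121.9°] dwell: s stays 5.0000
seg 4 [121.9°–200.4°] cycloidal, h=7: θ=136.8° here. β=14.9, B=78.5. 7·(0.1898 − sin(2π·0.1898)/(2π)) = 0.2933 → s = 5.2933

5.2933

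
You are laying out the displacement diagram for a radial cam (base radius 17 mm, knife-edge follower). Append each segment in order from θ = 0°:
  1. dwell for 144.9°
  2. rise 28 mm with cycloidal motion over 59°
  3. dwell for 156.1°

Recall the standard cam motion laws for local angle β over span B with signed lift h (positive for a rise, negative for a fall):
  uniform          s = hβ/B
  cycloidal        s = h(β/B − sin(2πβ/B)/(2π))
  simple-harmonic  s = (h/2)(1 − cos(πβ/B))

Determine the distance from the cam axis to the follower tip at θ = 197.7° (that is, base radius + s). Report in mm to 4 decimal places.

seg 1 [0°–144.9°] dwell: s stays 0.0000
seg 2 [144.9°–203.9°] cycloidal, h=28: θ=197.7° here. β=52.8, B=59. 28·(0.8949 − sin(2π·0.8949)/(2π)) = 27.7908 → s = 27.7908
radial distance = base radius + s = 17 + 27.7908 = 44.7908

44.7908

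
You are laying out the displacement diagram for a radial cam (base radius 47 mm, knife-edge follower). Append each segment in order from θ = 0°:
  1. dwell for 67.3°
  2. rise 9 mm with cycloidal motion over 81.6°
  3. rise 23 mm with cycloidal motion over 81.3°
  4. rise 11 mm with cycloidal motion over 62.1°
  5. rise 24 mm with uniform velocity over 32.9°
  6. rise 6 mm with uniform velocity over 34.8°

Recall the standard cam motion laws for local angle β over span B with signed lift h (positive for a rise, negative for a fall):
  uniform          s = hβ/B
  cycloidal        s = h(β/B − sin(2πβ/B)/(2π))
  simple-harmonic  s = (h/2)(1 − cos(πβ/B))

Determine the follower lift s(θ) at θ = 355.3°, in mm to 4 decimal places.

seg 1 [0°–67.3°] dwell: s stays 0.0000
seg 2 [67.3°–148.9°] cycloidal, h=9: full span → s += 9 → s = 9.0000
seg 3 [148.9°–230.2°] cycloidal, h=23: full span → s += 23 → s = 32.0000
seg 4 [230.2°–292.3°] cycloidal, h=11: full span → s += 11 → s = 43.0000
seg 5 [292.3°–325.2°] uniform, h=24: full span → s += 24 → s = 67.0000
seg 6 [325.2°–360°] uniform, h=6: θ=355.3° here. β=30.1, B=34.8. 6·30.1/34.8 = 5.1897 → s = 72.1897

72.1897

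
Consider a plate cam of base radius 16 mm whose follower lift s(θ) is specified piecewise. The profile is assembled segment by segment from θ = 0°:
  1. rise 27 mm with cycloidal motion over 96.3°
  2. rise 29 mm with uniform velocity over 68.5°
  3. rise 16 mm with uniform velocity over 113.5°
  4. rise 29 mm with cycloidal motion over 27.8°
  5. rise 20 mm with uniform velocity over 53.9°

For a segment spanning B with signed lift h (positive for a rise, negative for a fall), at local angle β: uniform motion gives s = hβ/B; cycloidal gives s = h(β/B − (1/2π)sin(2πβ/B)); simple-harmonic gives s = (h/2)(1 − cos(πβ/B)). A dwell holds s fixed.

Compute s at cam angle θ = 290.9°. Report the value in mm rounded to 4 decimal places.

seg 1 [0°–96.3°] cycloidal, h=27: full span → s += 27 → s = 27.0000
seg 2 [96.3°–164.8°] uniform, h=29: full span → s += 29 → s = 56.0000
seg 3 [164.8°–278.3°] uniform, h=16: full span → s += 16 → s = 72.0000
seg 4 [278.3°–306.1°] cycloidal, h=29: θ=290.9° here. β=12.6, B=27.8. 29·(0.4532 − sin(2π·0.4532)/(2π)) = 11.8072 → s = 83.8072

83.8072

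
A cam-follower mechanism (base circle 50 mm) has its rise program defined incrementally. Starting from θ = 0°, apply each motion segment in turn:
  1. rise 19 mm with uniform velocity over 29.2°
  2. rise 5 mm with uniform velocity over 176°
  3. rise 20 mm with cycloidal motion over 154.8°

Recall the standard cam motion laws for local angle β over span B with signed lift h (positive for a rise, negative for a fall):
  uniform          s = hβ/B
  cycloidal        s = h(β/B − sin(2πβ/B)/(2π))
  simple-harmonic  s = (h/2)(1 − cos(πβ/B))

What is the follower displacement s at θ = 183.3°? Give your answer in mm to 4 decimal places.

seg 1 [0°–29.2°] uniform, h=19: full span → s += 19 → s = 19.0000
seg 2 [29.2°–205.2°] uniform, h=5: θ=183.3° here. β=154.1, B=176. 5·154.1/176 = 4.3778 → s = 23.3778

23.3778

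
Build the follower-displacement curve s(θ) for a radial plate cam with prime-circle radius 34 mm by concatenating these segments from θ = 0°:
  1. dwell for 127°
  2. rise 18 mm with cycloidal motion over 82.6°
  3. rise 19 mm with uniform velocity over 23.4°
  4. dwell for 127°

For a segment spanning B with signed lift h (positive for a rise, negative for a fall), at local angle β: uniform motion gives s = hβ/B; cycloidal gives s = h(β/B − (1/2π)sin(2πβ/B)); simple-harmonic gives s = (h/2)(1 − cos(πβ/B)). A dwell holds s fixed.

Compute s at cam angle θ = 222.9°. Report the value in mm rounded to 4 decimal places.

seg 1 [0°–127°] dwell: s stays 0.0000
seg 2 [127°–209.6°] cycloidal, h=18: full span → s += 18 → s = 18.0000
seg 3 [209.6°–233°] uniform, h=19: θ=222.9° here. β=13.3, B=23.4. 19·13.3/23.4 = 10.7991 → s = 28.7991

28.7991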